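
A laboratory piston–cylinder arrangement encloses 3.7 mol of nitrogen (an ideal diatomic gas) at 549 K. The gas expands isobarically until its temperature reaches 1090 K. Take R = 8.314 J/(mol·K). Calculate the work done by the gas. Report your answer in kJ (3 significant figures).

W ≈ 16.6 kJ

Isobaric: W = P ΔV = nR ΔT.
W = (3.7)(8.314)(1090 − 549) = 16642 J.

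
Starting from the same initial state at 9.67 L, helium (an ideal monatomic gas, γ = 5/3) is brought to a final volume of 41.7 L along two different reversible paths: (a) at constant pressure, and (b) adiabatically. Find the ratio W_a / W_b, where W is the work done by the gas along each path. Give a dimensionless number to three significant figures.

W_a / W_b ≈ 3.55

Path (a) isobaric: W = P₁(V₂ − V₁) → W_a/(P₁V₁) = 3.312.
Path (b) adiabatic: W = P₁V₁(1 − (V₁/V₂)^(γ−1))/(γ−1) → W_b/(P₁V₁) = 0.9338.
W_a / W_b = 3.312 / 0.9338 = 3.547.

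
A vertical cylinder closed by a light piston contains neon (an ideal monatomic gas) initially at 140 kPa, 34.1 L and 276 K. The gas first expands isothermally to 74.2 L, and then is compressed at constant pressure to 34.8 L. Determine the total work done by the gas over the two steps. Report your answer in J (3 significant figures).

Step 1 (isothermal): W = P₁V₁ ln(V₂/V₁) = (4774) ln(74.2/34.1) = 3712 J.
After step 1: P = 64.34 kPa, V = 74.2 L, T = 276 K.
Step 2 (isobaric): W = PΔV = (64.34 kPa)(34.8 − 74.2 L) = -2535 J.
W_total = 3712 − 2535 = 1177 J.

W_total ≈ 1180 J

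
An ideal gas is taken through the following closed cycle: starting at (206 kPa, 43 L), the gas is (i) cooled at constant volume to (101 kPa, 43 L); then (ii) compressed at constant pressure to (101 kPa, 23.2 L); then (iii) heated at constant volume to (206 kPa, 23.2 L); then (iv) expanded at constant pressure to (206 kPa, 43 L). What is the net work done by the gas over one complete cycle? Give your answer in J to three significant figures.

W_net ≈ 2080 J

Constant-volume legs do no work.
W(ii) = (101)(23.2 − 43) = -2000 J; W(iv) = (206)(43 − 23.2) = 4079 J.
W_net = -2000 + 4079 = 2079 J (the clockwise enclosed area).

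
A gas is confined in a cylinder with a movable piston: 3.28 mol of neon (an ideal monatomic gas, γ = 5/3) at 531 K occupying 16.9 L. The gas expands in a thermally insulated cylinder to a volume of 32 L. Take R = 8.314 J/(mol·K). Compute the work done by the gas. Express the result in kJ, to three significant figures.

Adiabatic: TV^(γ−1) = const with γ = 5/3.
T₂ = T₁ (V₁/V₂)^(γ−1) = 531 × (16.9/32)^0.667 = 531 × 0.6534 = 346.9 K.
W_by = nCᵥ(T₁ − T₂) = (3.28)(12.47)(531 − 346.9) = 7529 J.

W ≈ 7.53 kJ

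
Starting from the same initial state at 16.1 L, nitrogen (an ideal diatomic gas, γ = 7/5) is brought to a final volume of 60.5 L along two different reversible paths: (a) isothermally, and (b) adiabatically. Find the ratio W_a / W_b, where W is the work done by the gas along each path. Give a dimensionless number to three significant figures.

Path (a) isothermal: W = P₁V₁ ln(V₂/V₁) → W_a/(P₁V₁) = 1.324.
Path (b) adiabatic: W = P₁V₁(1 − (V₁/V₂)^(γ−1))/(γ−1) → W_b/(P₁V₁) = 1.028.
W_a / W_b = 1.324 / 1.028 = 1.288.

W_a / W_b ≈ 1.29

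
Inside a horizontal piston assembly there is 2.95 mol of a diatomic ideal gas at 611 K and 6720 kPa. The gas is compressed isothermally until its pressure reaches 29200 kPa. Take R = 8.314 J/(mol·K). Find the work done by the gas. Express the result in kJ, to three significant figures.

Isothermal process: W = nRT ln(V₂/V₁) = nRT ln(P₁/P₂).
W = (2.95)(8.314)(611) × ln(6720/29200)
  = 14986 × ln(0.2301) = 14986 × -1.469
W_by_gas = -22015 J.

W ≈ -22.0 kJ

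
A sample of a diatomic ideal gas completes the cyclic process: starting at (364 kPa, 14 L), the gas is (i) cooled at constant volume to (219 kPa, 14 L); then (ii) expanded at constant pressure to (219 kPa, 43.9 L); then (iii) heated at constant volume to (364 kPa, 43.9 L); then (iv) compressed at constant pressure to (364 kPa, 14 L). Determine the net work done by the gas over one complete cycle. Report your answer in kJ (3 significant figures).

Constant-volume legs do no work.
W(ii) = (219)(43.9 − 14) = 6548 J; W(iv) = (364)(14 − 43.9) = -10884 J.
W_net = 6548 − 10884 = -4336 J (the counter-clockwise enclosed area).

W_net ≈ -4.34 kJ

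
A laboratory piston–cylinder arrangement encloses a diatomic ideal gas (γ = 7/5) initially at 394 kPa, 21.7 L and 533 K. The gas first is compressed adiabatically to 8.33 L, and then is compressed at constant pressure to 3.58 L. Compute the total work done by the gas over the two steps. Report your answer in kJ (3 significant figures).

W_total ≈ -17.1 kJ

Step 1 (adiabatic): W = (P₁V₁ − P₂V₂)/(γ−1) = (8550 − 12540)/0.4 = -9974 J.
After step 1: P = 1505 kPa, V = 8.33 L, T = 781.7 K.
Step 2 (isobaric): W = PΔV = (1505 kPa)(3.58 − 8.33 L) = -7150 J.
W_total = -9974 − 7150 = -17125 J.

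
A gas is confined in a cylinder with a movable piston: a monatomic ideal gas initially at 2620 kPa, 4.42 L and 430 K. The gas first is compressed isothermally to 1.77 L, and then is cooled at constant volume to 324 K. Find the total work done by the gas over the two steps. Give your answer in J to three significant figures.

W_total ≈ -10600 J

Step 1 (isothermal): W = P₁V₁ ln(V₂/V₁) = (11580) ln(1.77/4.42) = -10598 J.
Step 2 (isochoric): W = 0 (constant volume).
W_total = -10598 + 0 = -10598 J.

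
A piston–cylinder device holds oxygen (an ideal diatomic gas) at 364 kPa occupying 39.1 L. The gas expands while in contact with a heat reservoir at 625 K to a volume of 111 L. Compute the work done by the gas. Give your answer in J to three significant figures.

Isothermal: W = nRT ln(V₂/V₁) = P₁V₁ ln(V₂/V₁).
P₁V₁ = (364 kPa)(39.1 L) = 14232 J.
W = 14232 × ln(111/39.1) = 14232 × 1.043
W_by_gas = 14850 J.

W ≈ 14900 J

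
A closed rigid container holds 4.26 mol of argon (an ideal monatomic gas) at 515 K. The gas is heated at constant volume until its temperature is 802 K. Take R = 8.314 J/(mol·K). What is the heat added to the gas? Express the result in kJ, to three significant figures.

Q ≈ 15.2 kJ

Constant volume ⇒ W = 0, so Q = ΔU = nCᵥΔT with Cᵥ = 3R/2 = 12.47 J/(mol·K).
ΔU = (4.26)(12.47)(802 − 515) = 15247 J.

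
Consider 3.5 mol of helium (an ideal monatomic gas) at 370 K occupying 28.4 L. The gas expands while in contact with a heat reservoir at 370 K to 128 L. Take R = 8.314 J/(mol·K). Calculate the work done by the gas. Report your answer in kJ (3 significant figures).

W ≈ 16.2 kJ

Isothermal: W = nRT ln(V₂/V₁).
W = (3.5)(8.314)(370) × ln(128/28.4)
  = 10767 × 1.506
W_by_gas = 16211 J.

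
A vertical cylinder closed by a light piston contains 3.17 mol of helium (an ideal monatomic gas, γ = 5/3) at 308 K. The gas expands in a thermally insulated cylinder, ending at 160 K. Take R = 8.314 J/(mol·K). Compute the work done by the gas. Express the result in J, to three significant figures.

W ≈ 5850 J

Adiabatic ⇒ Q = 0, so W_by = −ΔU = nCᵥ(T₁ − T₂).
Cᵥ = 3R/2 = 12.47 J/(mol·K).
W = (3.17)(12.47)(308 − 160) = 5851 J.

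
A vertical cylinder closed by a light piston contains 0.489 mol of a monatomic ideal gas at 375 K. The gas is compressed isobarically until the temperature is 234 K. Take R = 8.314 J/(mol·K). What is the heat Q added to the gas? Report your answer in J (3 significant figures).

Isobaric: W = nRΔT = (0.489)(8.314)(-141) = -573.2 J.
ΔU = nCᵥΔT with Cᵥ = 3R/2: ΔU = (0.489)(12.47)(-141) = -859.9 J.
Q = ΔU + W = -859.9 − 573.2 = -1433 J.

Q ≈ -1430 J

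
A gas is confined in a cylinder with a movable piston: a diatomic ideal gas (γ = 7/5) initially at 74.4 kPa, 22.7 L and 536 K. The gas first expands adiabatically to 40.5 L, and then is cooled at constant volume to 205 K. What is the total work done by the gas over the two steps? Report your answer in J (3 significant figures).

Step 1 (adiabatic): W = (P₁V₁ − P₂V₂)/(γ−1) = (1689 − 1340)/0.4 = 872.8 J.
Step 2 (isochoric): W = 0 (constant volume).
W_total = 872.8 + 0 = 872.8 J.

W_total ≈ 873 J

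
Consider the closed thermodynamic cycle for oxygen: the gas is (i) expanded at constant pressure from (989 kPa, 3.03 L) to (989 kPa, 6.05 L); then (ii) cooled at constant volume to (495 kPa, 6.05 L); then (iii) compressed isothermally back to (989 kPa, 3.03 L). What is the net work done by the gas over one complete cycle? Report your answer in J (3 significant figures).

Leg (i): W = PΔV = (989)(6.05 − 3.03) = 2987 J.
Leg (ii): W = 0.
Leg (iii): W = PᵢVᵢ ln(V_f/Vᵢ) = (2995) ln(3.03/6.05) = -2071 J.
W_net = 2987 − 2071 = 915.9 J.

W_net ≈ 916 J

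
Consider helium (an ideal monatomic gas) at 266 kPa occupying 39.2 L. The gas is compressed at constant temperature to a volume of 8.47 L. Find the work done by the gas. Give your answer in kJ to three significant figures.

W ≈ -16.0 kJ

Isothermal: W = nRT ln(V₂/V₁) = P₁V₁ ln(V₂/V₁).
P₁V₁ = (266 kPa)(39.2 L) = 10427 J.
W = 10427 × ln(8.47/39.2) = 10427 × -1.532
W_by_gas = -15976 J.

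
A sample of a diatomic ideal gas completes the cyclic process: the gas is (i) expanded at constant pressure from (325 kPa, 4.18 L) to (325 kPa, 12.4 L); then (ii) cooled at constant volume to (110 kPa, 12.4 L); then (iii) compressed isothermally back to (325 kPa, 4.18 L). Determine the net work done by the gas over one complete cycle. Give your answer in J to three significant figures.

W_net ≈ 1190 J

Leg (i): W = PΔV = (325)(12.4 − 4.18) = 2672 J.
Leg (ii): W = 0.
Leg (iii): W = PᵢVᵢ ln(V_f/Vᵢ) = (1364) ln(4.18/12.4) = -1483 J.
W_net = 2672 − 1483 = 1188 J.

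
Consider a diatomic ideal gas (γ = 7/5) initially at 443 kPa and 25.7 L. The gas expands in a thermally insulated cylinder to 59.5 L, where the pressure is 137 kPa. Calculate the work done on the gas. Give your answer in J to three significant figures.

W ≈ -8080 J

Adiabatic: W = (P₁V₁ − P₂V₂)/(γ − 1) with γ = 7/5.
P₁V₁ = 11385 J, P₂V₂ = 8152 J.
W = (11385 − 8152) / 0.4 = 8084 J.
Work on gas = −W_by = -8084 J.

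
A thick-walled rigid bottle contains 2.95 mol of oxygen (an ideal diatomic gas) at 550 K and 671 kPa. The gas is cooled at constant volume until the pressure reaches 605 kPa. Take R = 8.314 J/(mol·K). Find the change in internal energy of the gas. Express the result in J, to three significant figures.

ΔU ≈ -3320 J

Constant volume ⇒ W = 0, so Q = ΔU = nCᵥΔT with Cᵥ = 5R/2 = 20.79 J/(mol·K).
At constant V, T₂/T₁ = P₂/P₁ ⇒ ΔT = T₁(P₂/P₁ − 1) = 550·(605/671 − 1) = -54.1 K.
ΔU = (2.95)(20.79)(-54.1) = -3317 J.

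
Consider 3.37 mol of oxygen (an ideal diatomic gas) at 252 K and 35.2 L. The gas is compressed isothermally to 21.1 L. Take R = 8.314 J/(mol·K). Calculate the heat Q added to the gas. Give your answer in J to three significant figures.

Isothermal ⇒ ΔU = 0, so Q = W = nRT ln(V₂/V₁).
Q = (3.37)(8.314)(252) ln(21.1/35.2) = 7061 × -0.5118 = -3613 J.

Q ≈ -3610 J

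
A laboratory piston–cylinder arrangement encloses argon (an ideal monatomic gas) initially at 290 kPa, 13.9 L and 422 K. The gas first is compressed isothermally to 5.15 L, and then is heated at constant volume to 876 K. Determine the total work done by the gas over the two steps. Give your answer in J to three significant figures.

Step 1 (isothermal): W = P₁V₁ ln(V₂/V₁) = (4031) ln(5.15/13.9) = -4002 J.
Step 2 (isochoric): W = 0 (constant volume).
W_total = -4002 + 0 = -4002 J.

W_total ≈ -4000 J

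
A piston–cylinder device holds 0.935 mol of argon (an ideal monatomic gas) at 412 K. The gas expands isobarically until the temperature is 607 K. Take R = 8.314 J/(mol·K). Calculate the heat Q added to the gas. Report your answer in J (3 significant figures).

Isobaric: W = nRΔT = (0.935)(8.314)(195) = 1516 J.
ΔU = nCᵥΔT with Cᵥ = 3R/2: ΔU = (0.935)(12.47)(195) = 2274 J.
Q = ΔU + W = 2274 + 1516 = 3790 J.

Q ≈ 3790 J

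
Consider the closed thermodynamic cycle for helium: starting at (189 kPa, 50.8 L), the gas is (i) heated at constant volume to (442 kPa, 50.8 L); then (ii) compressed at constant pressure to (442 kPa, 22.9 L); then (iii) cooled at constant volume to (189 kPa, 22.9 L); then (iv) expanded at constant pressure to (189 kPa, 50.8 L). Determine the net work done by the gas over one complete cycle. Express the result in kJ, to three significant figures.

W_net ≈ -7.06 kJ

Constant-volume legs do no work.
W(ii) = (442)(22.9 − 50.8) = -12332 J; W(iv) = (189)(50.8 − 22.9) = 5273 J.
W_net = -12332 + 5273 = -7059 J (the counter-clockwise enclosed area).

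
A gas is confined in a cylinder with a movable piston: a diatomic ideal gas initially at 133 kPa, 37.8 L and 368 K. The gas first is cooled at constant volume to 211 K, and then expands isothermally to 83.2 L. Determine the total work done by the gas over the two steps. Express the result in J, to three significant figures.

W_total ≈ 2270 J

Step 1 (isochoric): W = 0 (constant volume).
After step 1: P = 76.26 kPa (V unchanged).
Step 2 (isothermal): W = P₁V₁ ln(V₂/V₁) = (2883) ln(83.2/37.8) = 2274 J.
W_total = 0 + 2274 = 2274 J.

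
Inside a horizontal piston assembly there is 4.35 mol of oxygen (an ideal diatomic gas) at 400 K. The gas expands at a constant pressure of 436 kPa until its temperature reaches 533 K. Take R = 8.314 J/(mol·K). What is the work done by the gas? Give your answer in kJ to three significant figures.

Isobaric: W = P ΔV = nR ΔT.
W = (4.35)(8.314)(533 − 400) = 4810 J.

W ≈ 4.81 kJ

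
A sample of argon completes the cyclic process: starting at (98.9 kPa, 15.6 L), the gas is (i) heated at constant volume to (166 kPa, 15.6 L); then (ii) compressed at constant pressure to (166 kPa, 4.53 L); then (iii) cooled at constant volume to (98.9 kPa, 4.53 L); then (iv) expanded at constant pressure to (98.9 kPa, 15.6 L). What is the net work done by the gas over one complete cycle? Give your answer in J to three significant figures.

Constant-volume legs do no work.
W(ii) = (166)(4.53 − 15.6) = -1838 J; W(iv) = (98.9)(15.6 − 4.53) = 1095 J.
W_net = -1838 + 1095 = -742.8 J (the counter-clockwise enclosed area).

W_net ≈ -743 J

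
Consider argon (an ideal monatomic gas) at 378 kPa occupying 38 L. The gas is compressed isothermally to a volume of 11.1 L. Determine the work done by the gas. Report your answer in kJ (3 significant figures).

W ≈ -17.7 kJ

Isothermal: W = nRT ln(V₂/V₁) = P₁V₁ ln(V₂/V₁).
P₁V₁ = (378 kPa)(38 L) = 14364 J.
W = 14364 × ln(11.1/38) = 14364 × -1.231
W_by_gas = -17677 J.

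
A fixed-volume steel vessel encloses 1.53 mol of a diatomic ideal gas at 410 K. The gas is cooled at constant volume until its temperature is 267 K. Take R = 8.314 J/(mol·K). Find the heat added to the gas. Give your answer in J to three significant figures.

Constant volume ⇒ W = 0, so Q = ΔU = nCᵥΔT with Cᵥ = 5R/2 = 20.79 J/(mol·K).
ΔU = (1.53)(20.79)(267 − 410) = -4548 J.

Q ≈ -4550 J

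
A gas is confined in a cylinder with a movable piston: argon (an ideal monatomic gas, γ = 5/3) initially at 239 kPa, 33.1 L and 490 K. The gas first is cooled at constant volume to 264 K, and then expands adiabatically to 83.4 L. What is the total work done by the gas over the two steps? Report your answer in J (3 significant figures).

W_total ≈ 2940 J

Step 1 (isochoric): W = 0 (constant volume).
After step 1: P = 128.8 kPa (V unchanged).
Step 2 (adiabatic): W = (P₁V₁ − P₂V₂)/(γ−1) = (4262 − 2302)/0.667 = 2941 J.
W_total = 0 + 2941 = 2941 J.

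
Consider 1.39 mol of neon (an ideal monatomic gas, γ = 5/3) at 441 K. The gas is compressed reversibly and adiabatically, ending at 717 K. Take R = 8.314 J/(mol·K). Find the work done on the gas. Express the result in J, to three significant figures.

W ≈ 4780 J

Adiabatic ⇒ Q = 0, so W_by = −ΔU = nCᵥ(T₁ − T₂).
Cᵥ = 3R/2 = 12.47 J/(mol·K).
W = (1.39)(12.47)(441 − 717) = -4784 J.
Work on gas = −W_by = 4784 J.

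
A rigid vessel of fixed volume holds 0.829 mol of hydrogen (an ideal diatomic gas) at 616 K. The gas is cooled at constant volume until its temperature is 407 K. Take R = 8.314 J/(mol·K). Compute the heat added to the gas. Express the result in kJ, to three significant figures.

Q ≈ -3.60 kJ

Constant volume ⇒ W = 0, so Q = ΔU = nCᵥΔT with Cᵥ = 5R/2 = 20.79 J/(mol·K).
ΔU = (0.829)(20.79)(407 − 616) = -3601 J.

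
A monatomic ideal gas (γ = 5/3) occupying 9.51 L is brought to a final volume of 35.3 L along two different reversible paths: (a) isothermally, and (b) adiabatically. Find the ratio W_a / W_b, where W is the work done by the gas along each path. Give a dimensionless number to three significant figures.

W_a / W_b ≈ 1.50

Path (a) isothermal: W = P₁V₁ ln(V₂/V₁) → W_a/(P₁V₁) = 1.312.
Path (b) adiabatic: W = P₁V₁(1 − (V₁/V₂)^(γ−1))/(γ−1) → W_b/(P₁V₁) = 0.8743.
W_a / W_b = 1.312 / 0.8743 = 1.5.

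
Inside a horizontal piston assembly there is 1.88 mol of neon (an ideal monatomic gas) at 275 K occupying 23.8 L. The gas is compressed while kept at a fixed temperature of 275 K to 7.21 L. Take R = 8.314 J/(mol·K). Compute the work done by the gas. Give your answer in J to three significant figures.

W ≈ -5130 J

Isothermal: W = nRT ln(V₂/V₁).
W = (1.88)(8.314)(275) × ln(7.21/23.8)
  = 4298 × -1.194
W_by_gas = -5133 J.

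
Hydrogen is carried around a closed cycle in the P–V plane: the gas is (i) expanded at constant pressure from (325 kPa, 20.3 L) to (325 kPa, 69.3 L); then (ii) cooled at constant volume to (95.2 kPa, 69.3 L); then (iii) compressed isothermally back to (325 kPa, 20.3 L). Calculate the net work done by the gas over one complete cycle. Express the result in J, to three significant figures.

Leg (i): W = PΔV = (325)(69.3 − 20.3) = 15925 J.
Leg (ii): W = 0.
Leg (iii): W = PᵢVᵢ ln(V_f/Vᵢ) = (6597) ln(20.3/69.3) = -8100 J.
W_net = 15925 − 8100 = 7825 J.

W_net ≈ 7820 J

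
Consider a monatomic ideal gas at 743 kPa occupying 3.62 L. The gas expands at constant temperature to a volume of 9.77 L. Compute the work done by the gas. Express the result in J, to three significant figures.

W ≈ 2670 J

Isothermal: W = nRT ln(V₂/V₁) = P₁V₁ ln(V₂/V₁).
P₁V₁ = (743 kPa)(3.62 L) = 2690 J.
W = 2690 × ln(9.77/3.62) = 2690 × 0.9928
W_by_gas = 2670 J.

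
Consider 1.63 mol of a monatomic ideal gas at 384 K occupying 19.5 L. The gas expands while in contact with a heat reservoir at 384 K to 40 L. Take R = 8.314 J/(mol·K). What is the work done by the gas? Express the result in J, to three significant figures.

Isothermal: W = nRT ln(V₂/V₁).
W = (1.63)(8.314)(384) × ln(40/19.5)
  = 5204 × 0.7185
W_by_gas = 3739 J.

W ≈ 3740 J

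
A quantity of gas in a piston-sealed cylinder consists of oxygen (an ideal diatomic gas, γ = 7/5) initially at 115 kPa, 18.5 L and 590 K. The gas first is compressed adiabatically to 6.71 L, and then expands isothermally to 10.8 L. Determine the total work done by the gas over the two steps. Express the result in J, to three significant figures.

W_total ≈ -1140 J

Step 1 (adiabatic): W = (P₁V₁ − P₂V₂)/(γ−1) = (2128 − 3192)/0.4 = -2661 J.
After step 1: P = 475.7 kPa, V = 6.71 L, T = 885.2 K.
Step 2 (isothermal): W = P₁V₁ ln(V₂/V₁) = (3192) ln(10.8/6.71) = 1519 J.
W_total = -2661 + 1519 = -1142 J.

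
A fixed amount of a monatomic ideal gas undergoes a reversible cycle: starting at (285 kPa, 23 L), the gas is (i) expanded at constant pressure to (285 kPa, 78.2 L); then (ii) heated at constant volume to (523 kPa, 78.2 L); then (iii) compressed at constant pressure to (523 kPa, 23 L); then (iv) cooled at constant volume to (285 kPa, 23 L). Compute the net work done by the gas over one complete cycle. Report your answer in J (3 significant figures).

Constant-volume legs do no work.
W(i) = (285)(78.2 − 23) = 15732 J; W(iii) = (523)(23 − 78.2) = -28870 J.
W_net = 15732 − 28870 = -13138 J (the counter-clockwise enclosed area).

W_net ≈ -13100 J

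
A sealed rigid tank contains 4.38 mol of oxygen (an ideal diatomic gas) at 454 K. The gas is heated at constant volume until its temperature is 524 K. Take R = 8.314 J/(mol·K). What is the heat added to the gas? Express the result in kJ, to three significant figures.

Q ≈ 6.37 kJ

Constant volume ⇒ W = 0, so Q = ΔU = nCᵥΔT with Cᵥ = 5R/2 = 20.79 J/(mol·K).
ΔU = (4.38)(20.79)(524 − 454) = 6373 J.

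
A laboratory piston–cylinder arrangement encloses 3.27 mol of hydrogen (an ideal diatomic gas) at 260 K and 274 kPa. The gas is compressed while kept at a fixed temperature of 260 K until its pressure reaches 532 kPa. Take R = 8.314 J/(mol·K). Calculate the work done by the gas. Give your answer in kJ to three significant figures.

Isothermal process: W = nRT ln(V₂/V₁) = nRT ln(P₁/P₂).
W = (3.27)(8.314)(260) × ln(274/532)
  = 7069 × ln(0.515) = 7069 × -0.6635
W_by_gas = -4690 J.

W ≈ -4.69 kJ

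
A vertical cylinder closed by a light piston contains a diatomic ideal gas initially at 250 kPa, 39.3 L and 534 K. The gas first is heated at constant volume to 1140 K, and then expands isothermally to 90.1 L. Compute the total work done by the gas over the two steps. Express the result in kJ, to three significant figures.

Step 1 (isochoric): W = 0 (constant volume).
After step 1: P = 533.7 kPa (V unchanged).
Step 2 (isothermal): W = P₁V₁ ln(V₂/V₁) = (20975) ln(90.1/39.3) = 17403 J.
W_total = 0 + 17403 = 17403 J.

W_total ≈ 17.4 kJ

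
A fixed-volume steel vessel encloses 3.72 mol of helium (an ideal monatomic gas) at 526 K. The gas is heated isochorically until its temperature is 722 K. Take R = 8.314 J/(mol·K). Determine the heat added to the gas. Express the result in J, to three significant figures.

Constant volume ⇒ W = 0, so Q = ΔU = nCᵥΔT with Cᵥ = 3R/2 = 12.47 J/(mol·K).
ΔU = (3.72)(12.47)(722 − 526) = 9093 J.

Q ≈ 9090 J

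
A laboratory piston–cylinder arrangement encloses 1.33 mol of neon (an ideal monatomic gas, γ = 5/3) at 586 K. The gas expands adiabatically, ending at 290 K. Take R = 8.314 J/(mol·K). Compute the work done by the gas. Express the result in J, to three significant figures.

W ≈ 4910 J

Adiabatic ⇒ Q = 0, so W_by = −ΔU = nCᵥ(T₁ − T₂).
Cᵥ = 3R/2 = 12.47 J/(mol·K).
W = (1.33)(12.47)(586 − 290) = 4910 J.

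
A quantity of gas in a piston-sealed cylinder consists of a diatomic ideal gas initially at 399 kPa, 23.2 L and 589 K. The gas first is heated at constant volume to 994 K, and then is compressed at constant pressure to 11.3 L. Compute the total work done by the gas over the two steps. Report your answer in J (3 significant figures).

Step 1 (isochoric): W = 0 (constant volume).
After step 1: P = 673.4 kPa (V unchanged).
Step 2 (isobaric): W = PΔV = (673.4 kPa)(11.3 − 23.2 L) = -8013 J.
W_total = 0 − 8013 = -8013 J.

W_total ≈ -8010 J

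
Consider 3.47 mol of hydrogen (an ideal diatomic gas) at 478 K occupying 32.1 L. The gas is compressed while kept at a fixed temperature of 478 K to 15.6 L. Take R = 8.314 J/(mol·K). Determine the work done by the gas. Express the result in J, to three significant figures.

Isothermal: W = nRT ln(V₂/V₁).
W = (3.47)(8.314)(478) × ln(15.6/32.1)
  = 13790 × -0.7216
W_by_gas = -9951 J.

W ≈ -9950 J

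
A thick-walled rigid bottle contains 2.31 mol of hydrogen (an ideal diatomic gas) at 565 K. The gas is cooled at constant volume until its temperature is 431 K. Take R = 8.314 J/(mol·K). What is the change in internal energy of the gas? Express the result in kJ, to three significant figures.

Constant volume ⇒ W = 0, so Q = ΔU = nCᵥΔT with Cᵥ = 5R/2 = 20.79 J/(mol·K).
ΔU = (2.31)(20.79)(431 − 565) = -6434 J.

ΔU ≈ -6.43 kJ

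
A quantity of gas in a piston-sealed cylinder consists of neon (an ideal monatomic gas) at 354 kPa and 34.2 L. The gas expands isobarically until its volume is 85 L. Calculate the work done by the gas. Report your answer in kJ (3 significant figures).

W ≈ 18.0 kJ

Isobaric: W = P ΔV.
W = (354 kPa)(85 − 34.2 L) = (354)(50.8) = 17983 J.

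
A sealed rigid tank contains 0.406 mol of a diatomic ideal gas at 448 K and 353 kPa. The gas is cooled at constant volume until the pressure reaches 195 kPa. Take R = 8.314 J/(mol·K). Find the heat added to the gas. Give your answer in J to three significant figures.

Q ≈ -1690 J

Constant volume ⇒ W = 0, so Q = ΔU = nCᵥΔT with Cᵥ = 5R/2 = 20.79 J/(mol·K).
At constant V, T₂/T₁ = P₂/P₁ ⇒ ΔT = T₁(P₂/P₁ − 1) = 448·(195/353 − 1) = -200.5 K.
ΔU = (0.406)(20.79)(-200.5) = -1692 J.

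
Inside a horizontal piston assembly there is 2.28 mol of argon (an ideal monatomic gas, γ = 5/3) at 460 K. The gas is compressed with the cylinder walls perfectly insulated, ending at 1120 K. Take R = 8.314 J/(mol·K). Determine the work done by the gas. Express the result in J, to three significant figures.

Adiabatic ⇒ Q = 0, so W_by = −ΔU = nCᵥ(T₁ − T₂).
Cᵥ = 3R/2 = 12.47 J/(mol·K).
W = (2.28)(12.47)(460 − 1120) = -18766 J.

W ≈ -18800 J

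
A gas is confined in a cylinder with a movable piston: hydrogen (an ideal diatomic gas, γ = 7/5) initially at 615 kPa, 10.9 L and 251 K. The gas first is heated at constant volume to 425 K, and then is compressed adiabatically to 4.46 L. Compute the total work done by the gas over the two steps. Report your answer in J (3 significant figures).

Step 1 (isochoric): W = 0 (constant volume).
After step 1: P = 1041 kPa (V unchanged).
Step 2 (adiabatic): W = (P₁V₁ − P₂V₂)/(γ−1) = (11351 − 16228)/0.4 = -12193 J.
W_total = 0 − 12193 = -12193 J.

W_total ≈ -12200 J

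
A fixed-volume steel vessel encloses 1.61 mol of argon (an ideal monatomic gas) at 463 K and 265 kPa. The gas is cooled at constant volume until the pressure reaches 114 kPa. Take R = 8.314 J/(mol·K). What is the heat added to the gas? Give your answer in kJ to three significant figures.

Q ≈ -5.30 kJ

Constant volume ⇒ W = 0, so Q = ΔU = nCᵥΔT with Cᵥ = 3R/2 = 12.47 J/(mol·K).
At constant V, T₂/T₁ = P₂/P₁ ⇒ ΔT = T₁(P₂/P₁ − 1) = 463·(114/265 − 1) = -263.8 K.
ΔU = (1.61)(12.47)(-263.8) = -5297 J.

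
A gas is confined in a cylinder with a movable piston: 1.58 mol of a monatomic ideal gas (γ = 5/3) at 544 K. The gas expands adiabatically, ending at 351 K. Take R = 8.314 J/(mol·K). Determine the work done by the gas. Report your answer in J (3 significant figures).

W ≈ 3800 J

Adiabatic ⇒ Q = 0, so W_by = −ΔU = nCᵥ(T₁ − T₂).
Cᵥ = 3R/2 = 12.47 J/(mol·K).
W = (1.58)(12.47)(544 − 351) = 3803 J.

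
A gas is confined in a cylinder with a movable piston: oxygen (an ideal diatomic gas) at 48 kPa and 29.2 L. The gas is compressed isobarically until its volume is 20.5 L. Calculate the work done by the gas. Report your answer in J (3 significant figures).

W ≈ -418 J

Isobaric: W = P ΔV.
W = (48 kPa)(20.5 − 29.2 L) = (48)(-8.7) = -417.6 J.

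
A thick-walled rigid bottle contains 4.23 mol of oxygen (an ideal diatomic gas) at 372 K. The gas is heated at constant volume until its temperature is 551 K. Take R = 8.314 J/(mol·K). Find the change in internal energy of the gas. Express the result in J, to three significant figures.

Constant volume ⇒ W = 0, so Q = ΔU = nCᵥΔT with Cᵥ = 5R/2 = 20.79 J/(mol·K).
ΔU = (4.23)(20.79)(551 − 372) = 15738 J.

ΔU ≈ 15700 J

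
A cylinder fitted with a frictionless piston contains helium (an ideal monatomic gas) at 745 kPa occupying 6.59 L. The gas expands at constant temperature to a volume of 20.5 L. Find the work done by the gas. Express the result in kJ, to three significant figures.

W ≈ 5.57 kJ

Isothermal: W = nRT ln(V₂/V₁) = P₁V₁ ln(V₂/V₁).
P₁V₁ = (745 kPa)(6.59 L) = 4910 J.
W = 4910 × ln(20.5/6.59) = 4910 × 1.135
W_by_gas = 5572 J.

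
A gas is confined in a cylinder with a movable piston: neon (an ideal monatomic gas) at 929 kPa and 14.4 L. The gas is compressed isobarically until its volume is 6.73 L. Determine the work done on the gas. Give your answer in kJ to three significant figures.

W ≈ 7.13 kJ

Isobaric: W = P ΔV.
W = (929 kPa)(6.73 − 14.4 L) = (929)(-7.67) = -7125 J.
Work on gas = −W_by = 7125 J.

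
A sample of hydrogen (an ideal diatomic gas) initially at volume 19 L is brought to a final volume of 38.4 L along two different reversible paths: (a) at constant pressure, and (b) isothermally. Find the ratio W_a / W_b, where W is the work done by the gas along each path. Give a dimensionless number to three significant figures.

W_a / W_b ≈ 1.45

Path (a) isobaric: W = P₁(V₂ − V₁) → W_a/(P₁V₁) = 1.021.
Path (b) isothermal: W = P₁V₁ ln(V₂/V₁) → W_b/(P₁V₁) = 0.7036.
W_a / W_b = 1.021 / 0.7036 = 1.451.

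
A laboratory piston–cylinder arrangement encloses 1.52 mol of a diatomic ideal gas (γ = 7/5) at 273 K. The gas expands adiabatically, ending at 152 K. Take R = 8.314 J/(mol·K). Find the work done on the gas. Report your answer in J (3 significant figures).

W ≈ -3820 J

Adiabatic ⇒ Q = 0, so W_by = −ΔU = nCᵥ(T₁ − T₂).
Cᵥ = 5R/2 = 20.79 J/(mol·K).
W = (1.52)(20.79)(273 − 152) = 3823 J.
Work on gas = −W_by = -3823 J.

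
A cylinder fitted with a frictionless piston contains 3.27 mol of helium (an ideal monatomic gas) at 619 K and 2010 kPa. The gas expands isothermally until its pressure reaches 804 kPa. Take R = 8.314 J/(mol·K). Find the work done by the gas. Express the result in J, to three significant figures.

Isothermal process: W = nRT ln(V₂/V₁) = nRT ln(P₁/P₂).
W = (3.27)(8.314)(619) × ln(2010/804)
  = 16829 × ln(2.5) = 16829 × 0.9163
W_by_gas = 15420 J.

W ≈ 15400 J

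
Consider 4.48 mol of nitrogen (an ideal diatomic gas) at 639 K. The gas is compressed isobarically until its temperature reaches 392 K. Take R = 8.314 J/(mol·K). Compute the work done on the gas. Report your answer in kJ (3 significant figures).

Isobaric: W = P ΔV = nR ΔT.
W = (4.48)(8.314)(392 − 639) = -9200 J.
Work on gas = −W_by = 9200 J.

W ≈ 9.20 kJ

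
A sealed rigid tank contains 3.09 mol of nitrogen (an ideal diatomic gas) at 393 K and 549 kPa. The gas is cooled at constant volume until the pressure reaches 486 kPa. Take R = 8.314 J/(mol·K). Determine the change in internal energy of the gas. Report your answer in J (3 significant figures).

Constant volume ⇒ W = 0, so Q = ΔU = nCᵥΔT with Cᵥ = 5R/2 = 20.79 J/(mol·K).
At constant V, T₂/T₁ = P₂/P₁ ⇒ ΔT = T₁(P₂/P₁ − 1) = 393·(486/549 − 1) = -45.1 K.
ΔU = (3.09)(20.79)(-45.1) = -2896 J.

ΔU ≈ -2900 J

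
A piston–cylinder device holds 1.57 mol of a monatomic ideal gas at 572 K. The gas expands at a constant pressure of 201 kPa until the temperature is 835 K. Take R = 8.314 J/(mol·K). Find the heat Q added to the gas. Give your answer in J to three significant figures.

Q ≈ 8580 J

Isobaric: W = nRΔT = (1.57)(8.314)(263) = 3433 J.
ΔU = nCᵥΔT with Cᵥ = 3R/2: ΔU = (1.57)(12.47)(263) = 5149 J.
Q = ΔU + W = 5149 + 3433 = 8582 J.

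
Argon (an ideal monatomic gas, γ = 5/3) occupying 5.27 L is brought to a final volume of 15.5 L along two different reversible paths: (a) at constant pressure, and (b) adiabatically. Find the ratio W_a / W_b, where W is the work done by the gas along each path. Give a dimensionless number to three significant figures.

W_a / W_b ≈ 2.52

Path (a) isobaric: W = P₁(V₂ − V₁) → W_a/(P₁V₁) = 1.941.
Path (b) adiabatic: W = P₁V₁(1 − (V₁/V₂)^(γ−1))/(γ−1) → W_b/(P₁V₁) = 0.7693.
W_a / W_b = 1.941 / 0.7693 = 2.523.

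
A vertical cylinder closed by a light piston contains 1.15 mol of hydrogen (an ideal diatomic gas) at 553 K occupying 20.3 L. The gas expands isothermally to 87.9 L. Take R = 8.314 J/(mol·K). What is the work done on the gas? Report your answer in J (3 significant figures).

W ≈ -7750 J

Isothermal: W = nRT ln(V₂/V₁).
W = (1.15)(8.314)(553) × ln(87.9/20.3)
  = 5287 × 1.466
W_by_gas = 7749 J; work on gas = −W_by = -7749 J.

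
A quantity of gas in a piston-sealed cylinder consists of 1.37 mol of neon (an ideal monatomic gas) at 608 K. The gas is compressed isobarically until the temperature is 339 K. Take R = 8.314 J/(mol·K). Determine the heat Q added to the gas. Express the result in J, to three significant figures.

Q ≈ -7660 J

Isobaric: W = nRΔT = (1.37)(8.314)(-269) = -3064 J.
ΔU = nCᵥΔT with Cᵥ = 3R/2: ΔU = (1.37)(12.47)(-269) = -4596 J.
Q = ΔU + W = -4596 − 3064 = -7660 J.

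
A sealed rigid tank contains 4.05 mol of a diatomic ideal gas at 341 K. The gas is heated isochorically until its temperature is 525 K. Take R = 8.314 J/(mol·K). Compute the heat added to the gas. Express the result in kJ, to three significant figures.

Constant volume ⇒ W = 0, so Q = ΔU = nCᵥΔT with Cᵥ = 5R/2 = 20.79 J/(mol·K).
ΔU = (4.05)(20.79)(525 − 341) = 15489 J.

Q ≈ 15.5 kJ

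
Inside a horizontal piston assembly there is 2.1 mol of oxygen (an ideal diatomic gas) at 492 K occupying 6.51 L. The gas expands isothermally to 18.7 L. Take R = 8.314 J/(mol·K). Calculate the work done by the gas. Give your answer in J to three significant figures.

Isothermal: W = nRT ln(V₂/V₁).
W = (2.1)(8.314)(492) × ln(18.7/6.51)
  = 8590 × 1.055
W_by_gas = 9064 J.

W ≈ 9060 J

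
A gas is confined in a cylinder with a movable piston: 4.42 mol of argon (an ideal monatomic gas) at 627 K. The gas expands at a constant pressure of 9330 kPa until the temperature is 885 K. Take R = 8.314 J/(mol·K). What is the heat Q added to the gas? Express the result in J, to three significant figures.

Isobaric: W = nRΔT = (4.42)(8.314)(258) = 9481 J.
ΔU = nCᵥΔT with Cᵥ = 3R/2: ΔU = (4.42)(12.47)(258) = 14221 J.
Q = ΔU + W = 14221 + 9481 = 23702 J.

Q ≈ 23700 J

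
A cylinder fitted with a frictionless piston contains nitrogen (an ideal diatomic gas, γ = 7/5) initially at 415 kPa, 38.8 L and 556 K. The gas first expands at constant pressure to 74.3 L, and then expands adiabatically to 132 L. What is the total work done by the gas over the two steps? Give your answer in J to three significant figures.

W_total ≈ 30600 J

Step 1 (isobaric): W = PΔV = (415 kPa)(74.3 − 38.8 L) = 14732 J.
After step 1: P = 415 kPa, V = 74.3 L, T = 1065 K.
Step 2 (adiabatic): W = (P₁V₁ − P₂V₂)/(γ−1) = (30834 − 24502)/0.4 = 15831 J.
W_total = 14732 + 15831 = 30564 J.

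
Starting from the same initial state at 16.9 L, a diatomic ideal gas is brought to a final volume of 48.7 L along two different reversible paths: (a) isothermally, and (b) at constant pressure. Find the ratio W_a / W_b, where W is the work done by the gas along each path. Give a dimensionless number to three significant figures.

W_a / W_b ≈ 0.562

Path (a) isothermal: W = P₁V₁ ln(V₂/V₁) → W_a/(P₁V₁) = 1.058.
Path (b) isobaric: W = P₁(V₂ − V₁) → W_b/(P₁V₁) = 1.882.
W_a / W_b = 1.058 / 1.882 = 0.5625.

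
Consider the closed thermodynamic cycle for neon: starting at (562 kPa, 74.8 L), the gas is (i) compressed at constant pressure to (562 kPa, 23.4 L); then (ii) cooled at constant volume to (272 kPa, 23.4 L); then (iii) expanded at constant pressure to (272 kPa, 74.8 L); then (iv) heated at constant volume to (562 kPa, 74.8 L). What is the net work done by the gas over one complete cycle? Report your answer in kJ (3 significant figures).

Constant-volume legs do no work.
W(i) = (562)(23.4 − 74.8) = -28887 J; W(iii) = (272)(74.8 − 23.4) = 13981 J.
W_net = -28887 + 13981 = -14906 J (the counter-clockwise enclosed area).

W_net ≈ -14.9 kJ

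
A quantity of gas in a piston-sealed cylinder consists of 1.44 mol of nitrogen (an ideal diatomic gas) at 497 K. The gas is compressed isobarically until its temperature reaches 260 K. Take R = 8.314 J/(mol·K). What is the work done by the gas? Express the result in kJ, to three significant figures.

W ≈ -2.84 kJ

Isobaric: W = P ΔV = nR ΔT.
W = (1.44)(8.314)(260 − 497) = -2837 J.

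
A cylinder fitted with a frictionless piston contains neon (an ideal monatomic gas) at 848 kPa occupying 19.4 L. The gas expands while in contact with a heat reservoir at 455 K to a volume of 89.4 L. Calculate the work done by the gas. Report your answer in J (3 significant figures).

W ≈ 25100 J

Isothermal: W = nRT ln(V₂/V₁) = P₁V₁ ln(V₂/V₁).
P₁V₁ = (848 kPa)(19.4 L) = 16451 J.
W = 16451 × ln(89.4/19.4) = 16451 × 1.528
W_by_gas = 25135 J.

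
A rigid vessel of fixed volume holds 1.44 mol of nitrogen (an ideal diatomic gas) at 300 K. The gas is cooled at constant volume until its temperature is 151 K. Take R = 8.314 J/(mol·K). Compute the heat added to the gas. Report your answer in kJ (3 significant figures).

Constant volume ⇒ W = 0, so Q = ΔU = nCᵥΔT with Cᵥ = 5R/2 = 20.79 J/(mol·K).
ΔU = (1.44)(20.79)(151 − 300) = -4460 J.

Q ≈ -4.46 kJ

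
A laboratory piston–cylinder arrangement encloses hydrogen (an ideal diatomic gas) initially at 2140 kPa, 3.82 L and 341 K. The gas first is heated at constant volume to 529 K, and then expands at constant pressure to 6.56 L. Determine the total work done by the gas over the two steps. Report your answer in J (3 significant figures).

W_total ≈ 9100 J

Step 1 (isochoric): W = 0 (constant volume).
After step 1: P = 3320 kPa (V unchanged).
Step 2 (isobaric): W = PΔV = (3320 kPa)(6.56 − 3.82 L) = 9096 J.
W_total = 0 + 9096 = 9096 J.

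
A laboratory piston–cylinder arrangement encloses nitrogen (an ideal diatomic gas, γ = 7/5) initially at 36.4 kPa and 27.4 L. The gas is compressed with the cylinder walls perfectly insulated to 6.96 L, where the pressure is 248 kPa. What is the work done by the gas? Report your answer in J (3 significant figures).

W ≈ -1820 J

Adiabatic: W = (P₁V₁ − P₂V₂)/(γ − 1) with γ = 7/5.
P₁V₁ = 997.4 J, P₂V₂ = 1726 J.
W = (997.4 − 1726) / 0.4 = -1822 J.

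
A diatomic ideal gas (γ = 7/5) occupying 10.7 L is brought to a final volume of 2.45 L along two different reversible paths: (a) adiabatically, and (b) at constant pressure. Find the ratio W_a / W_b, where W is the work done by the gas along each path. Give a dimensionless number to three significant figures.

W_a / W_b ≈ 2.60

Path (a) adiabatic: W = P₁V₁(1 − (V₁/V₂)^(γ−1))/(γ−1) → W_a/(P₁V₁) = -2.008.
Path (b) isobaric: W = P₁(V₂ − V₁) → W_b/(P₁V₁) = -0.771.
W_a / W_b = -2.008 / -0.771 = 2.605.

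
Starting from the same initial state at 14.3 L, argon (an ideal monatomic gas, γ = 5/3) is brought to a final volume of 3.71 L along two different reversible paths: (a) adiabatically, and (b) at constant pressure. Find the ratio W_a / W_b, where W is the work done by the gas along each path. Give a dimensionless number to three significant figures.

Path (a) adiabatic: W = P₁V₁(1 − (V₁/V₂)^(γ−1))/(γ−1) → W_a/(P₁V₁) = -2.188.
Path (b) isobaric: W = P₁(V₂ − V₁) → W_b/(P₁V₁) = -0.7406.
W_a / W_b = -2.188 / -0.7406 = 2.954.

W_a / W_b ≈ 2.95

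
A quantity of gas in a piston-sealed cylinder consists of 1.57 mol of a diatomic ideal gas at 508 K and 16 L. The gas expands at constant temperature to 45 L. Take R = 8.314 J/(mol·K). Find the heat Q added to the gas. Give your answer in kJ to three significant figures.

Q ≈ 6.86 kJ

Isothermal ⇒ ΔU = 0, so Q = W = nRT ln(V₂/V₁).
Q = (1.57)(8.314)(508) ln(45/16) = 6631 × 1.034 = 6857 J.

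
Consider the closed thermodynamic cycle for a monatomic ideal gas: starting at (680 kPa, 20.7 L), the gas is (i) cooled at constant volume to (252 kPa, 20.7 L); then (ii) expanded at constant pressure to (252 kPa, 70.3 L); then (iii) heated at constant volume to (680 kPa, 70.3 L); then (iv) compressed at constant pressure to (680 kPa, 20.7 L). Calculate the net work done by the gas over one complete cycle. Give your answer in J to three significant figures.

W_net ≈ -21200 J

Constant-volume legs do no work.
W(ii) = (252)(70.3 − 20.7) = 12499 J; W(iv) = (680)(20.7 − 70.3) = -33728 J.
W_net = 12499 − 33728 = -21229 J (the counter-clockwise enclosed area).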